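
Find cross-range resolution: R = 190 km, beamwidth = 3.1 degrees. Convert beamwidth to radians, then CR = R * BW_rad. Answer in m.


BW_rad = 0.054105207
CR = 190000 * 0.054105207 = 10280.0 m

10280.0 m


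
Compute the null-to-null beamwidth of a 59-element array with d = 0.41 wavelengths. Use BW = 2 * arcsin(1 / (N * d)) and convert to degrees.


1/(N*d) = 1/(59*0.41) = 0.041339
BW = 2*arcsin(0.041339) = 4.7 degrees

4.7 degrees


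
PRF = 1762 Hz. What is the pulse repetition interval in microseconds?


PRI = 1/1762 = 0.0005675369 s = 567.5 us

567.5 us


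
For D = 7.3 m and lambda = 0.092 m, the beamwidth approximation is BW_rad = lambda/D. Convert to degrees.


BW_rad = 0.092 / 7.3 = 0.012603
BW_deg = 0.72 degrees

0.72 degrees


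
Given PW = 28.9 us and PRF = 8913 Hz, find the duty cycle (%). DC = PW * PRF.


DC = 28.9e-6 * 8913 * 100 = 25.76%

25.76%


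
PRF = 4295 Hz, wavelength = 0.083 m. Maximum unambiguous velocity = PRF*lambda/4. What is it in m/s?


V_ua = 4295 * 0.083 / 4 = 89.1 m/s

89.1 m/s


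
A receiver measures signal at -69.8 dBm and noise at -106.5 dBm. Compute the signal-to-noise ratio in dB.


SNR = -69.8 - (-106.5) = 36.7 dB

36.7 dB


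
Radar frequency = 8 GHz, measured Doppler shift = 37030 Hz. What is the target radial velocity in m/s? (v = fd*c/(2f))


v = 37030 * 3e8 / (2 * 8000000000.0) = 694.3 m/s

694.3 m/s


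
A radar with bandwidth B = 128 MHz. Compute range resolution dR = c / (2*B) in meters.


dR = 3e8 / (2 * 128000000.0) = 1.17 m

1.17 m


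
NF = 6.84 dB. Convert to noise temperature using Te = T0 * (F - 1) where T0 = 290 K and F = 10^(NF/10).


NF_lin = 10^(6.84/10) = 4.830588
Te = 290 * (4.830588 - 1) = 1110.9 K

1110.9 K


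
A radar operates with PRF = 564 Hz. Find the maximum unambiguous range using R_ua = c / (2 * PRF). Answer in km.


R_ua = 3e8 / (2 * 564) = 265957.4 m = 266.0 km

266.0 km


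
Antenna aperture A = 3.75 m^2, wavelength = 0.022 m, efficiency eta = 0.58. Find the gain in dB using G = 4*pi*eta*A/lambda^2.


G_linear = 4*pi*0.58*3.75/0.022^2 = 56470.78
G_dB = 10*log10(56470.78) = 47.5 dB

47.5 dB


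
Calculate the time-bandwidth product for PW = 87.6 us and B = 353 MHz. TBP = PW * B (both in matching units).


TBP = 87.6 * 353 = 30922.8

30922.8


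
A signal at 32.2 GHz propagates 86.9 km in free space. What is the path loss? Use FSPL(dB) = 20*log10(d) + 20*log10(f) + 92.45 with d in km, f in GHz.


20*log10(86.9) = 38.78
20*log10(32.2) = 30.16
FSPL = 161.4 dB

161.4 dB


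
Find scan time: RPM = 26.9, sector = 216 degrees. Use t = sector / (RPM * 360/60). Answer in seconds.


t = 216 / (26.9 * 360) * 60 = 1.34 s

1.34 s


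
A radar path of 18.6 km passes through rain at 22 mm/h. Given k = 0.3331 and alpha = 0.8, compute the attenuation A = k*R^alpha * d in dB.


gamma = 0.3331 * 22^0.8 = 3.949233 dB/km
A = 3.949233 * 18.6 = 73.46 dB

73.46 dB


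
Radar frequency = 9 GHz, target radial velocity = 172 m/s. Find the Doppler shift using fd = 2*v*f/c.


fd = 2 * 172 * 9000000000.0 / 3e8 = 10320.0 Hz

10320.0 Hz


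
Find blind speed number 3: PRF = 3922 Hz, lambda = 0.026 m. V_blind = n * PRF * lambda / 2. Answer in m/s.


V_blind = 3 * 3922 * 0.026 / 2 = 153.0 m/s

153.0 m/s


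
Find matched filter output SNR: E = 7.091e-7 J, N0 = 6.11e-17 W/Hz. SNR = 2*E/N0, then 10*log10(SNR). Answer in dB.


SNR_lin = 2 * 7.091e-7 / 6.11e-17 = 2.321e10
SNR_dB = 10*log10(2.321e10) = 103.7 dB

103.7 dB


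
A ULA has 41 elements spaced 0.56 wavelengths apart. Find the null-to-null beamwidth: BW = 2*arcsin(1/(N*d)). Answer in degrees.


1/(N*d) = 1/(41*0.56) = 0.043554
BW = 2*arcsin(0.043554) = 5.0 degrees

5.0 degrees


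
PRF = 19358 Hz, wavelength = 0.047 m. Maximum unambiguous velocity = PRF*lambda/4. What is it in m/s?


V_ua = 19358 * 0.047 / 4 = 227.5 m/s

227.5 m/s


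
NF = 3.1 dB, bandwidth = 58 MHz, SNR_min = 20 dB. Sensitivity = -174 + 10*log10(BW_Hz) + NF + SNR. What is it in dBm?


10*log10(58000000.0) = 77.63
S = -174 + 77.63 + 3.1 + 20 = -73.3 dBm

-73.3 dBm


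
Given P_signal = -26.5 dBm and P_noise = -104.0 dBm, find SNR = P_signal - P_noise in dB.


SNR = -26.5 - (-104.0) = 77.5 dB

77.5 dB


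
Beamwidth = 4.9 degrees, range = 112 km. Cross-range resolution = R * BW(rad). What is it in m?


BW_rad = 0.085521133
CR = 112000 * 0.085521133 = 9578.4 m

9578.4 m


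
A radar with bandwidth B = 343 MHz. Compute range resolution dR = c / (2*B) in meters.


dR = 3e8 / (2 * 343000000.0) = 0.44 m

0.44 m


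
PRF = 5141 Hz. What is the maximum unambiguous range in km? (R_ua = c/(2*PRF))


R_ua = 3e8 / (2 * 5141) = 29177.2 m = 29.2 km

29.2 km


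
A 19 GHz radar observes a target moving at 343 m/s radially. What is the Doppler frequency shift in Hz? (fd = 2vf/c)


fd = 2 * 343 * 19000000000.0 / 3e8 = 43446.7 Hz

43446.7 Hz


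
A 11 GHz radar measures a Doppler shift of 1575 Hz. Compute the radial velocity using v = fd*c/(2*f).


v = 1575 * 3e8 / (2 * 11000000000.0) = 21.5 m/s

21.5 m/s


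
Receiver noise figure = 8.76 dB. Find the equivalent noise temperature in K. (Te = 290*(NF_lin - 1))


NF_lin = 10^(8.76/10) = 7.516229
Te = 290 * (7.516229 - 1) = 1889.7 K

1889.7 K


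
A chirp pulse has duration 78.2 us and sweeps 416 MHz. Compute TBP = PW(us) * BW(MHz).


TBP = 78.2 * 416 = 32531.2

32531.2


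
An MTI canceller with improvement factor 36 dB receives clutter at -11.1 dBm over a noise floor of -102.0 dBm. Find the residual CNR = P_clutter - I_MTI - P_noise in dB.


CNR = -11.1 - 36 - (-102.0) = 54.9 dB

54.9 dB


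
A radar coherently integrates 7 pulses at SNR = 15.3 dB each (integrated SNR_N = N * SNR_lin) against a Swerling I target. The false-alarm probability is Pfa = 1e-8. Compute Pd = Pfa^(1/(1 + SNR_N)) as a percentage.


SNR_lin = 10^(15.3/10) = 33.88442
SNR_N = 7 * 33.88442 = 237.19094
1/(1 + SNR_N) = 1/238.19094 = 0.0041983
Pd = (1e-8)^0.0041983 = 0.92558
Pd = 92.6%

92.6%


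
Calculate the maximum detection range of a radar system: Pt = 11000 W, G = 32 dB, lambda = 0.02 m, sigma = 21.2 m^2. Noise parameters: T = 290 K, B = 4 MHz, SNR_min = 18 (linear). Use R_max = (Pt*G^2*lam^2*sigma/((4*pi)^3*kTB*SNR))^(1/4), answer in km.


G_lin = 10^(32/10) = 1584.893192
R^4 = 11000 * 1584.893192^2 * 0.02^2 * 21.2 / ((4*pi)^3 * 1.38e-23 * 290 * 4000000.0 * 18)
R^4 = 4.09779e17 m^4
R_max = (4.09779e17)^(1/4) = 25301.0 m = 25.3 km

25.3 km


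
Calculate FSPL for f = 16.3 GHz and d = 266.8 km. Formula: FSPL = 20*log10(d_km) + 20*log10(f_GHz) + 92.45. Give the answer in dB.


20*log10(266.8) = 48.52
20*log10(16.3) = 24.24
FSPL = 165.2 dB

165.2 dB


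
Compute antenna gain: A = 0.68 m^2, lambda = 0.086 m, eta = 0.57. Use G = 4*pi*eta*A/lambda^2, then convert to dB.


G_linear = 4*pi*0.57*0.68/0.086^2 = 658.56
G_dB = 10*log10(658.56) = 28.2 dB

28.2 dB


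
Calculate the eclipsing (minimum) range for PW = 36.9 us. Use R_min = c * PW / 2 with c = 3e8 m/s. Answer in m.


R_min = 3e8 * 36.9e-6 / 2 = 5535.0 m

5535.0 m


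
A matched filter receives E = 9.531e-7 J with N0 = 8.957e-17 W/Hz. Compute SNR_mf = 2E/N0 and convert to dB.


SNR_lin = 2 * 9.531e-7 / 8.957e-17 = 2.128e10
SNR_dB = 10*log10(2.128e10) = 103.3 dB

103.3 dB


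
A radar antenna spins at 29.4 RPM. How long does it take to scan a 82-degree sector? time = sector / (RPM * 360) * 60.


t = 82 / (29.4 * 360) * 60 = 0.46 s

0.46 s


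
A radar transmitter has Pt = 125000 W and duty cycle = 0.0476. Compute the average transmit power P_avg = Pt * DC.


P_avg = 125000 * 0.0476 = 5950.0 W

5950.0 W


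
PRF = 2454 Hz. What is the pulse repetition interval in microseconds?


PRI = 1/2454 = 0.000407498 s = 407.5 us

407.5 us


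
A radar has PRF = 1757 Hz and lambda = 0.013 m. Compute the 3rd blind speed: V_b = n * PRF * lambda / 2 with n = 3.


V_blind = 3 * 1757 * 0.013 / 2 = 34.3 m/s

34.3 m/s


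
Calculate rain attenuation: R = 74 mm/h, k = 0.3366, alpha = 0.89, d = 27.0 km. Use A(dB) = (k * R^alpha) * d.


gamma = 0.3366 * 74^0.89 = 15.514234 dB/km
A = 15.514234 * 27.0 = 418.88 dB

418.88 dB


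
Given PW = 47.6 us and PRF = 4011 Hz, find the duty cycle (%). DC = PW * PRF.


DC = 47.6e-6 * 4011 * 100 = 19.09%

19.09%


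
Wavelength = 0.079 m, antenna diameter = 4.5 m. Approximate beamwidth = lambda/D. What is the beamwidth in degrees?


BW_rad = 0.079 / 4.5 = 0.017556
BW_deg = 1.01 degrees

1.01 degrees


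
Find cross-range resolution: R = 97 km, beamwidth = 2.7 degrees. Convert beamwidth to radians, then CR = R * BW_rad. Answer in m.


BW_rad = 0.04712389
CR = 97000 * 0.04712389 = 4571.0 m

4571.0 m


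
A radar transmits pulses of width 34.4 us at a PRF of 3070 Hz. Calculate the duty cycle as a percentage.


DC = 34.4e-6 * 3070 * 100 = 10.56%

10.56%


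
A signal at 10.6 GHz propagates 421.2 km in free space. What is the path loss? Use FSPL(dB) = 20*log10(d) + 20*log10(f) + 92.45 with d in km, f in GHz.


20*log10(421.2) = 52.49
20*log10(10.6) = 20.51
FSPL = 165.4 dB

165.4 dB


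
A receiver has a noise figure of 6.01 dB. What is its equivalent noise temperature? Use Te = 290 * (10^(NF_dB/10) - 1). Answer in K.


NF_lin = 10^(6.01/10) = 3.990249
Te = 290 * (3.990249 - 1) = 867.2 K

867.2 K


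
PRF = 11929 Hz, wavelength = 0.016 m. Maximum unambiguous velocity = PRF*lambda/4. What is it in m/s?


V_ua = 11929 * 0.016 / 4 = 47.7 m/s

47.7 m/s


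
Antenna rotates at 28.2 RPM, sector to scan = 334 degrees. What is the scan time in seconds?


t = 334 / (28.2 * 360) * 60 = 1.97 s

1.97 s


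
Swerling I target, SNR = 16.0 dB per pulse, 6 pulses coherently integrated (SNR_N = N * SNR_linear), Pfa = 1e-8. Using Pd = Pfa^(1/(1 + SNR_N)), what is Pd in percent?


SNR_lin = 10^(16.0/10) = 39.81072
SNR_N = 6 * 39.81072 = 238.86432
1/(1 + SNR_N) = 1/239.86432 = 0.004169
Pd = (1e-8)^0.004169 = 0.92608
Pd = 92.6%

92.6%


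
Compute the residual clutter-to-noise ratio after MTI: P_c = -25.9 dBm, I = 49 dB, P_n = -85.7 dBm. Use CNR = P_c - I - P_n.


CNR = -25.9 - 49 - (-85.7) = 10.8 dB

10.8 dB


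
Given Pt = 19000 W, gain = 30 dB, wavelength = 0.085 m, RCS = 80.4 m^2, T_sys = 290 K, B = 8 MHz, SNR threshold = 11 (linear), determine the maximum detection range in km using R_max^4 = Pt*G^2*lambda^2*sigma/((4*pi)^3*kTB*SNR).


G_lin = 10^(30/10) = 1000.0
R^4 = 19000 * 1000.0^2 * 0.085^2 * 80.4 / ((4*pi)^3 * 1.38e-23 * 290 * 8000000.0 * 11)
R^4 = 1.57928e19 m^4
R_max = (1.57928e19)^(1/4) = 63039.8 m = 63.0 km

63.0 km


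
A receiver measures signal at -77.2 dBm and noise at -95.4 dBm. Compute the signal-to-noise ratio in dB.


SNR = -77.2 - (-95.4) = 18.2 dB

18.2 dB


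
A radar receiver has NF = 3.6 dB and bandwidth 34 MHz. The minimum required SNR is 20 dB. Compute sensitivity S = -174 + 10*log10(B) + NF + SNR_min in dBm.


10*log10(34000000.0) = 75.31
S = -174 + 75.31 + 3.6 + 20 = -75.1 dBm

-75.1 dBm


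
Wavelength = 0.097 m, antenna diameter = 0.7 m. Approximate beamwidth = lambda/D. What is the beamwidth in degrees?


BW_rad = 0.097 / 0.7 = 0.138571
BW_deg = 7.94 degrees

7.94 degrees


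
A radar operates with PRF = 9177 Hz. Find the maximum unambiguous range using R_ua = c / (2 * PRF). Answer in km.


R_ua = 3e8 / (2 * 9177) = 16345.2 m = 16.3 km

16.3 km


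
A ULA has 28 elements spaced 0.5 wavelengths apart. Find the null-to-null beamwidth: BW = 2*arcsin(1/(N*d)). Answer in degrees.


1/(N*d) = 1/(28*0.5) = 0.071429
BW = 2*arcsin(0.071429) = 8.2 degrees

8.2 degrees


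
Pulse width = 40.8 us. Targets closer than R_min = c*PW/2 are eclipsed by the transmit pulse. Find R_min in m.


R_min = 3e8 * 40.8e-6 / 2 = 6120.0 m

6120.0 m


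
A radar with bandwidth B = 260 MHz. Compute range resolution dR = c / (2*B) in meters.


dR = 3e8 / (2 * 260000000.0) = 0.58 m

0.58 m


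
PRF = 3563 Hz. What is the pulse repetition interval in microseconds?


PRI = 1/3563 = 0.0002806624 s = 280.7 us

280.7 us


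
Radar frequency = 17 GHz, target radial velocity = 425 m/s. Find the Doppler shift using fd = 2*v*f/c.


fd = 2 * 425 * 17000000000.0 / 3e8 = 48166.7 Hz

48166.7 Hz


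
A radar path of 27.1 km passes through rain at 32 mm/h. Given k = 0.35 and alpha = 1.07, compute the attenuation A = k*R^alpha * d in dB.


gamma = 0.35 * 32^1.07 = 14.275079 dB/km
A = 14.275079 * 27.1 = 386.85 dB

386.85 dB


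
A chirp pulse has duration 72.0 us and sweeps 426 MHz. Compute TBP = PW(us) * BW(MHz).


TBP = 72.0 * 426 = 30672.0

30672.0


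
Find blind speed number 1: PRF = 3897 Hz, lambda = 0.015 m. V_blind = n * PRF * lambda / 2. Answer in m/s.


V_blind = 1 * 3897 * 0.015 / 2 = 29.2 m/s

29.2 m/s


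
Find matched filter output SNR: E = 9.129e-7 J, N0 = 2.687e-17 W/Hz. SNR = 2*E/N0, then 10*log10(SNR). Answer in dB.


SNR_lin = 2 * 9.129e-7 / 2.687e-17 = 6.795e10
SNR_dB = 10*log10(6.795e10) = 108.3 dB

108.3 dB


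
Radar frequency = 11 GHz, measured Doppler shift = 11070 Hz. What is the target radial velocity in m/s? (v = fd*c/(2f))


v = 11070 * 3e8 / (2 * 11000000000.0) = 151.0 m/s

151.0 m/s


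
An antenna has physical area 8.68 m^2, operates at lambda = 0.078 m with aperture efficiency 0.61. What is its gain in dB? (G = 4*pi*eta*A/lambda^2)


G_linear = 4*pi*0.61*8.68/0.078^2 = 10936.3
G_dB = 10*log10(10936.3) = 40.4 dB

40.4 dB


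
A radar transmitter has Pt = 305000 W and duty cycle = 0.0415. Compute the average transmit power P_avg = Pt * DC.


P_avg = 305000 * 0.0415 = 12657.5 W

12657.5 W


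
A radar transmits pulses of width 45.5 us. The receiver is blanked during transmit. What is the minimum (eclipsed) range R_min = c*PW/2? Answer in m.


R_min = 3e8 * 45.5e-6 / 2 = 6825.0 m

6825.0 m


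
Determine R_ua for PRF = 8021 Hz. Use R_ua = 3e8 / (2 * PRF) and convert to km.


R_ua = 3e8 / (2 * 8021) = 18700.9 m = 18.7 km

18.7 km


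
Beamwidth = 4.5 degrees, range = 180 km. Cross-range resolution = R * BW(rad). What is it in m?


BW_rad = 0.078539816
CR = 180000 * 0.078539816 = 14137.2 m

14137.2 m


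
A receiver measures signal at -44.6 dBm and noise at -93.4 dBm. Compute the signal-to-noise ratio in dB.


SNR = -44.6 - (-93.4) = 48.8 dB

48.8 dB


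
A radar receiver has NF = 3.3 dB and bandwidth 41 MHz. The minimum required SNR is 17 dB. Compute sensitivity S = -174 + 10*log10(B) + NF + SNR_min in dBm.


10*log10(41000000.0) = 76.13
S = -174 + 76.13 + 3.3 + 17 = -77.6 dBm

-77.6 dBm


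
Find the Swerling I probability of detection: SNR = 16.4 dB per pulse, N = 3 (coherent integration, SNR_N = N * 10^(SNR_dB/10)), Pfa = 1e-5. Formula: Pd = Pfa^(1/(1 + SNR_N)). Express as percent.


SNR_lin = 10^(16.4/10) = 43.65158
SNR_N = 3 * 43.65158 = 130.95474
1/(1 + SNR_N) = 1/131.95474 = 0.0075784
Pd = (1e-5)^0.0075784 = 0.91645
Pd = 91.6%

91.6%


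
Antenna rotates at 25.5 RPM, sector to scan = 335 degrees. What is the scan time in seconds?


t = 335 / (25.5 * 360) * 60 = 2.19 s

2.19 s


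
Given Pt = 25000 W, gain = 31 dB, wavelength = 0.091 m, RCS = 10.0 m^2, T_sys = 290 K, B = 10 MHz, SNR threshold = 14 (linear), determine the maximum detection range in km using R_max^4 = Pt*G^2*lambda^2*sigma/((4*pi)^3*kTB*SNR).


G_lin = 10^(31/10) = 1258.925412
R^4 = 25000 * 1258.925412^2 * 0.091^2 * 10.0 / ((4*pi)^3 * 1.38e-23 * 290 * 10000000.0 * 14)
R^4 = 2.95113e18 m^4
R_max = (2.95113e18)^(1/4) = 41447.4 m = 41.4 km

41.4 km


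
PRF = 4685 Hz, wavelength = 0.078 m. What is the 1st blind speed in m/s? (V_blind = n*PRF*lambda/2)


V_blind = 1 * 4685 * 0.078 / 2 = 182.7 m/s

182.7 m/s


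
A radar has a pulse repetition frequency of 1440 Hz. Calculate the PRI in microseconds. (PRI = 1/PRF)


PRI = 1/1440 = 0.0006944444 s = 694.4 us

694.4 us


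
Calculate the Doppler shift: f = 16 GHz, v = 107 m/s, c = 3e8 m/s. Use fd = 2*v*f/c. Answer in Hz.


fd = 2 * 107 * 16000000000.0 / 3e8 = 11413.3 Hz

11413.3 Hz


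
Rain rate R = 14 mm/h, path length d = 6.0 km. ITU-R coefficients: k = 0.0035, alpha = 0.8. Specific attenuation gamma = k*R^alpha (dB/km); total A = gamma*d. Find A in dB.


gamma = 0.0035 * 14^0.8 = 0.028905 dB/km
A = 0.028905 * 6.0 = 0.17 dB

0.17 dB


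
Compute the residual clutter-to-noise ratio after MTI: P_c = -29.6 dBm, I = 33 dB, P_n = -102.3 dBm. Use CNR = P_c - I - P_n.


CNR = -29.6 - 33 - (-102.3) = 39.7 dB

39.7 dB


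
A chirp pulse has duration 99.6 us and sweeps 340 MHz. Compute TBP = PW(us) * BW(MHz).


TBP = 99.6 * 340 = 33864.0

33864.0


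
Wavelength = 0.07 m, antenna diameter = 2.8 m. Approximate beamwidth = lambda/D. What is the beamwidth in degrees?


BW_rad = 0.07 / 2.8 = 0.025
BW_deg = 1.43 degrees

1.43 degrees


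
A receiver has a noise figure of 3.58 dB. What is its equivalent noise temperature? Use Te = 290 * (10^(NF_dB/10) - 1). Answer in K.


NF_lin = 10^(3.58/10) = 2.280342
Te = 290 * (2.280342 - 1) = 371.3 K

371.3 K


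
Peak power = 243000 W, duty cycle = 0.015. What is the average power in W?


P_avg = 243000 * 0.015 = 3645.0 W

3645.0 W


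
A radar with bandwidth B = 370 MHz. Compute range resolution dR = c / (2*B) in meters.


dR = 3e8 / (2 * 370000000.0) = 0.41 m

0.41 m


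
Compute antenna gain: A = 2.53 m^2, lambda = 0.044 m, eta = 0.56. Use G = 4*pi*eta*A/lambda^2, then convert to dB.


G_linear = 4*pi*0.56*2.53/0.044^2 = 9196.3
G_dB = 10*log10(9196.3) = 39.6 dB

39.6 dB


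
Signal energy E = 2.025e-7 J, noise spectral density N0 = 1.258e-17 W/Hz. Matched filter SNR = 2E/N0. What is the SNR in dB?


SNR_lin = 2 * 2.025e-7 / 1.258e-17 = 3.219e10
SNR_dB = 10*log10(3.219e10) = 105.1 dB

105.1 dB


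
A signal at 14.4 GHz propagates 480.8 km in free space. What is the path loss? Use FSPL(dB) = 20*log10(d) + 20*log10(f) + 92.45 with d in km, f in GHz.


20*log10(480.8) = 53.64
20*log10(14.4) = 23.17
FSPL = 169.3 dB

169.3 dB


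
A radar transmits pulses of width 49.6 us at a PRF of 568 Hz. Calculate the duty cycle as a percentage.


DC = 49.6e-6 * 568 * 100 = 2.82%

2.82%


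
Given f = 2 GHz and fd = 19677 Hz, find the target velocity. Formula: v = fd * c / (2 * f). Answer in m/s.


v = 19677 * 3e8 / (2 * 2000000000.0) = 1475.8 m/s

1475.8 m/s


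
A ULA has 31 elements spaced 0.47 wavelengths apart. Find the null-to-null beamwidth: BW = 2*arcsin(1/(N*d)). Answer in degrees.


1/(N*d) = 1/(31*0.47) = 0.068634
BW = 2*arcsin(0.068634) = 7.9 degrees

7.9 degrees


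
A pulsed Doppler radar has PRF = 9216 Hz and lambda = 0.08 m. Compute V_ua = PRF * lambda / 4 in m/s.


V_ua = 9216 * 0.08 / 4 = 184.3 m/s

184.3 m/s


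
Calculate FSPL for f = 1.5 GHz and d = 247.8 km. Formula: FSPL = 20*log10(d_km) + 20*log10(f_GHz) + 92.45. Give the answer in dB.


20*log10(247.8) = 47.88
20*log10(1.5) = 3.52
FSPL = 143.9 dB

143.9 dB


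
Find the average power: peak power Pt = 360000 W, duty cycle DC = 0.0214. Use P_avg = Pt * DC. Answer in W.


P_avg = 360000 * 0.0214 = 7704.0 W

7704.0 W


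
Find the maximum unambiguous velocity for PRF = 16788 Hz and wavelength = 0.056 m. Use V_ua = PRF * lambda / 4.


V_ua = 16788 * 0.056 / 4 = 235.0 m/s

235.0 m/s


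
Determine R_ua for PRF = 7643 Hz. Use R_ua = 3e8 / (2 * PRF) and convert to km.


R_ua = 3e8 / (2 * 7643) = 19625.8 m = 19.6 km

19.6 km


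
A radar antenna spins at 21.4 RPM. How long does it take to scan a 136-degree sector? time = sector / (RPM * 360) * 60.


t = 136 / (21.4 * 360) * 60 = 1.06 s

1.06 s


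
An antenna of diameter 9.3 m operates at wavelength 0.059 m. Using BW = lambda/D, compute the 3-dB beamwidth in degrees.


BW_rad = 0.059 / 9.3 = 0.006344
BW_deg = 0.36 degrees

0.36 degrees


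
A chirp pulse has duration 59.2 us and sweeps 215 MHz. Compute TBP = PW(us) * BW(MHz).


TBP = 59.2 * 215 = 12728.0

12728.0


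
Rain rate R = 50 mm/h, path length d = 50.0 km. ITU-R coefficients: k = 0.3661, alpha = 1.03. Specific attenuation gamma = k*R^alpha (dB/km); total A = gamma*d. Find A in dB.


gamma = 0.3661 * 50^1.03 = 20.584429 dB/km
A = 20.584429 * 50.0 = 1029.22 dB

1029.22 dB


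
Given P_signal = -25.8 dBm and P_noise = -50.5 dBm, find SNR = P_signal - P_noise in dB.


SNR = -25.8 - (-50.5) = 24.7 dB

24.7 dB


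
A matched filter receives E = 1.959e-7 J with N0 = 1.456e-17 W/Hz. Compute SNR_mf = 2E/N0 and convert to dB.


SNR_lin = 2 * 1.959e-7 / 1.456e-17 = 2.691e10
SNR_dB = 10*log10(2.691e10) = 104.3 dB

104.3 dB


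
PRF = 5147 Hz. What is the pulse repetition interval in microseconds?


PRI = 1/5147 = 0.0001942879 s = 194.3 us

194.3 us


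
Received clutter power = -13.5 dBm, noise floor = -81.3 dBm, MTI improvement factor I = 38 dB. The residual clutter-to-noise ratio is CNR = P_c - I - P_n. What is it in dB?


CNR = -13.5 - 38 - (-81.3) = 29.8 dB

29.8 dB


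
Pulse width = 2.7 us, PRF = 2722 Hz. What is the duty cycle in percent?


DC = 2.7e-6 * 2722 * 100 = 0.73%

0.73%


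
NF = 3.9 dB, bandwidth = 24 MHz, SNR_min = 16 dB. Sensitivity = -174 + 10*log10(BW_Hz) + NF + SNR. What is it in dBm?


10*log10(24000000.0) = 73.8
S = -174 + 73.8 + 3.9 + 16 = -80.3 dBm

-80.3 dBm


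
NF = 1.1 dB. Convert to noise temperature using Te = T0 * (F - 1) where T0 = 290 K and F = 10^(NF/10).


NF_lin = 10^(1.1/10) = 1.28825
Te = 290 * (1.28825 - 1) = 83.6 K

83.6 K


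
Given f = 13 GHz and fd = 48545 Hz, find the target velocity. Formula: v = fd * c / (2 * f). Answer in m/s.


v = 48545 * 3e8 / (2 * 13000000000.0) = 560.1 m/s

560.1 m/s


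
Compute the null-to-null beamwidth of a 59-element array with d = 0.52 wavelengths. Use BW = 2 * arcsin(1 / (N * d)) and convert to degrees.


1/(N*d) = 1/(59*0.52) = 0.032595
BW = 2*arcsin(0.032595) = 3.7 degrees

3.7 degrees


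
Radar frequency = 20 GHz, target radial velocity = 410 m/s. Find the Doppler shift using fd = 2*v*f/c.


fd = 2 * 410 * 20000000000.0 / 3e8 = 54666.7 Hz

54666.7 Hz


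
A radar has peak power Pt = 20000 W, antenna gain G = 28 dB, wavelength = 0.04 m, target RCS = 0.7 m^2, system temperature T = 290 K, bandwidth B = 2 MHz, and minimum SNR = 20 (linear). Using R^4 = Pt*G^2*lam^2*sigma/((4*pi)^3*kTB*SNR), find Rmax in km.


G_lin = 10^(28/10) = 630.957344
R^4 = 20000 * 630.957344^2 * 0.04^2 * 0.7 / ((4*pi)^3 * 1.38e-23 * 290 * 2000000.0 * 20)
R^4 = 2.80725e16 m^4
R_max = (2.80725e16)^(1/4) = 12944.1 m = 12.9 km

12.9 km


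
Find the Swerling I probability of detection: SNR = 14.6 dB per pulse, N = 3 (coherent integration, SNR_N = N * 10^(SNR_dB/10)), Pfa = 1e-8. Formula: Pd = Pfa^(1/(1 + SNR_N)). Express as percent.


SNR_lin = 10^(14.6/10) = 28.84032
SNR_N = 3 * 28.84032 = 86.52096
1/(1 + SNR_N) = 1/87.52096 = 0.0114258
Pd = (1e-8)^0.0114258 = 0.8102
Pd = 81.0%

81.0%


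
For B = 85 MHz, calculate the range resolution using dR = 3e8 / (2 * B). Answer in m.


dR = 3e8 / (2 * 85000000.0) = 1.76 m

1.76 m


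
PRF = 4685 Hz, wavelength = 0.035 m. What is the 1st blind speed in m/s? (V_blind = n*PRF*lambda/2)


V_blind = 1 * 4685 * 0.035 / 2 = 82.0 m/s

82.0 m/s


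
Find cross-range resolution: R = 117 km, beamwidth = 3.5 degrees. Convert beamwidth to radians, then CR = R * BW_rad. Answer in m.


BW_rad = 0.061086524
CR = 117000 * 0.061086524 = 7147.1 m

7147.1 m


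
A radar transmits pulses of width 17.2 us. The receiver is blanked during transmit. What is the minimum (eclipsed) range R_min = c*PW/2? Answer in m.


R_min = 3e8 * 17.2e-6 / 2 = 2580.0 m

2580.0 m


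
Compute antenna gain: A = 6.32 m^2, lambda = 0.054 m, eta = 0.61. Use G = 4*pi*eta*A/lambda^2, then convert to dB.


G_linear = 4*pi*0.61*6.32/0.054^2 = 16613.81
G_dB = 10*log10(16613.81) = 42.2 dB

42.2 dB


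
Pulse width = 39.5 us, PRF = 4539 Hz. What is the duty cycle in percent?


DC = 39.5e-6 * 4539 * 100 = 17.93%

17.93%


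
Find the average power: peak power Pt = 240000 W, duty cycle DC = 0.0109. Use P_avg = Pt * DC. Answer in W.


P_avg = 240000 * 0.0109 = 2616.0 W

2616.0 W


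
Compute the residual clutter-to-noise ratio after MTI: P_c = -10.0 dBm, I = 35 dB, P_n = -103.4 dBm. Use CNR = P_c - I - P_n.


CNR = -10.0 - 35 - (-103.4) = 58.4 dB

58.4 dB


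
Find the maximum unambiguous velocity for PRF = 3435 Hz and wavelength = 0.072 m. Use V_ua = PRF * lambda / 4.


V_ua = 3435 * 0.072 / 4 = 61.8 m/s

61.8 m/s


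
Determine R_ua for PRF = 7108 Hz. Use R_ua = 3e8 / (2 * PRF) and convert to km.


R_ua = 3e8 / (2 * 7108) = 21103.0 m = 21.1 km

21.1 km


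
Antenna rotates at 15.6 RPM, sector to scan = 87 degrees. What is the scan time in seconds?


t = 87 / (15.6 * 360) * 60 = 0.93 s

0.93 s


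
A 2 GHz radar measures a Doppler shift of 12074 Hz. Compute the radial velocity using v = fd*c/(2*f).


v = 12074 * 3e8 / (2 * 2000000000.0) = 905.6 m/s

905.6 m/s


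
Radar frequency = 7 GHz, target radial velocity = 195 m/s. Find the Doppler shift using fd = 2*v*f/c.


fd = 2 * 195 * 7000000000.0 / 3e8 = 9100.0 Hz

9100.0 Hz


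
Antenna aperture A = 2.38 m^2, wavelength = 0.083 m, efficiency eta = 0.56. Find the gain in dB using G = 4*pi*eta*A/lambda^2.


G_linear = 4*pi*0.56*2.38/0.083^2 = 2431.19
G_dB = 10*log10(2431.19) = 33.9 dB

33.9 dB


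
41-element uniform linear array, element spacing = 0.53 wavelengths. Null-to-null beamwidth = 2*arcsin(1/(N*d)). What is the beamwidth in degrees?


1/(N*d) = 1/(41*0.53) = 0.046019
BW = 2*arcsin(0.046019) = 5.3 degrees

5.3 degrees


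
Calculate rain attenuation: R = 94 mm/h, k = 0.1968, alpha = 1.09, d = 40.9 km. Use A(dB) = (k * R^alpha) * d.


gamma = 0.1968 * 94^1.09 = 27.844181 dB/km
A = 27.844181 * 40.9 = 1138.83 dB

1138.83 dB


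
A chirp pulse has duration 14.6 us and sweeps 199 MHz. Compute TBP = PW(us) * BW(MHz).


TBP = 14.6 * 199 = 2905.4

2905.4


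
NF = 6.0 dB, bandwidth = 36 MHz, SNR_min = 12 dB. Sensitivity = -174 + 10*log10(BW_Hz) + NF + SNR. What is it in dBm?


10*log10(36000000.0) = 75.56
S = -174 + 75.56 + 6.0 + 12 = -80.4 dBm

-80.4 dBm


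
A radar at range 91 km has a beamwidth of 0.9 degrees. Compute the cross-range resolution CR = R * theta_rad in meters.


BW_rad = 0.015707963
CR = 91000 * 0.015707963 = 1429.4 m

1429.4 m


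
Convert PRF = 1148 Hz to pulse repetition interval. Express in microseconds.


PRI = 1/1148 = 0.0008710801 s = 871.1 us

871.1 us


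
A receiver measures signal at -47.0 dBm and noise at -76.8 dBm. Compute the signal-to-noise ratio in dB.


SNR = -47.0 - (-76.8) = 29.8 dB

29.8 dB


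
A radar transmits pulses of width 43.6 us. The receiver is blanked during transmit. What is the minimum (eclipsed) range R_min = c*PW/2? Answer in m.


R_min = 3e8 * 43.6e-6 / 2 = 6540.0 m

6540.0 m


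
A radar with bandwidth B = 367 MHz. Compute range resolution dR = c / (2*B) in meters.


dR = 3e8 / (2 * 367000000.0) = 0.41 m

0.41 m


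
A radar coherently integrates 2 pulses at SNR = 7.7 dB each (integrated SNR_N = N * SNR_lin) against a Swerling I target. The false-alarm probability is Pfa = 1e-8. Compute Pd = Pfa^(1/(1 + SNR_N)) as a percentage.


SNR_lin = 10^(7.7/10) = 5.88844
SNR_N = 2 * 5.88844 = 11.77688
1/(1 + SNR_N) = 1/12.77688 = 0.0782664
Pd = (1e-8)^0.0782664 = 0.23652
Pd = 23.7%

23.7%


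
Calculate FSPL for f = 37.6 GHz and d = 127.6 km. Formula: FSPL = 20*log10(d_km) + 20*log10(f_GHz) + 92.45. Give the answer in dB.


20*log10(127.6) = 42.12
20*log10(37.6) = 31.5
FSPL = 166.1 dB

166.1 dB


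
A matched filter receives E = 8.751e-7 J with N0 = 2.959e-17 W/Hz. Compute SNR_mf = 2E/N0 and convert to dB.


SNR_lin = 2 * 8.751e-7 / 2.959e-17 = 5.915e10
SNR_dB = 10*log10(5.915e10) = 107.7 dB

107.7 dB


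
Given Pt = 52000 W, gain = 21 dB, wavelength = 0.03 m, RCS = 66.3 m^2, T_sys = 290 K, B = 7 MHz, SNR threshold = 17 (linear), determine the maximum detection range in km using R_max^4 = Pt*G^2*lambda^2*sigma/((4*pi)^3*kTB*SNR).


G_lin = 10^(21/10) = 125.892541
R^4 = 52000 * 125.892541^2 * 0.03^2 * 66.3 / ((4*pi)^3 * 1.38e-23 * 290 * 7000000.0 * 17)
R^4 = 5.20362e16 m^4
R_max = (5.20362e16)^(1/4) = 15103.5 m = 15.1 km

15.1 km


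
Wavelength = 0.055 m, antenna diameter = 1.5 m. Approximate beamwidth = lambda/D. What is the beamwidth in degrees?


BW_rad = 0.055 / 1.5 = 0.036667
BW_deg = 2.1 degrees

2.1 degrees


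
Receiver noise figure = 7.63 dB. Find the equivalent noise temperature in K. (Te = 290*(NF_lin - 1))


NF_lin = 10^(7.63/10) = 5.794287
Te = 290 * (5.794287 - 1) = 1390.3 K

1390.3 K


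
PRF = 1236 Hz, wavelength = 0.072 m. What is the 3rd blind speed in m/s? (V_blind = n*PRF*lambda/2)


V_blind = 3 * 1236 * 0.072 / 2 = 133.5 m/s

133.5 m/s


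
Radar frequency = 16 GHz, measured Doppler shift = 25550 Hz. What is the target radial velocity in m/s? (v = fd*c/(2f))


v = 25550 * 3e8 / (2 * 16000000000.0) = 239.5 m/s

239.5 m/s


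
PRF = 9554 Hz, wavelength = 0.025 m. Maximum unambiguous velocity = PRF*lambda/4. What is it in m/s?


V_ua = 9554 * 0.025 / 4 = 59.7 m/s

59.7 m/s


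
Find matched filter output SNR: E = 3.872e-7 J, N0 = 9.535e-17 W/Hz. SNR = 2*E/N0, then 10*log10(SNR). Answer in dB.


SNR_lin = 2 * 3.872e-7 / 9.535e-17 = 8.122e9
SNR_dB = 10*log10(8.122e9) = 99.1 dB

99.1 dB


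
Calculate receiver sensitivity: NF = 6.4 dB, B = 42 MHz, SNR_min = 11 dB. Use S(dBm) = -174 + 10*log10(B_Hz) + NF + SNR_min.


10*log10(42000000.0) = 76.23
S = -174 + 76.23 + 6.4 + 11 = -80.4 dBm

-80.4 dBm


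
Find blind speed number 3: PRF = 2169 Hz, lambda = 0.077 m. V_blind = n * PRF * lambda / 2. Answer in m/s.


V_blind = 3 * 2169 * 0.077 / 2 = 250.5 m/s

250.5 m/s


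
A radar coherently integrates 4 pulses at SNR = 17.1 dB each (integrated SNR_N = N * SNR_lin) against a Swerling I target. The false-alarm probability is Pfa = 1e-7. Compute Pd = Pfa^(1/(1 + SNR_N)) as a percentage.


SNR_lin = 10^(17.1/10) = 51.28614
SNR_N = 4 * 51.28614 = 205.14456
1/(1 + SNR_N) = 1/206.14456 = 0.004851
Pd = (1e-7)^0.004851 = 0.92479
Pd = 92.5%

92.5%


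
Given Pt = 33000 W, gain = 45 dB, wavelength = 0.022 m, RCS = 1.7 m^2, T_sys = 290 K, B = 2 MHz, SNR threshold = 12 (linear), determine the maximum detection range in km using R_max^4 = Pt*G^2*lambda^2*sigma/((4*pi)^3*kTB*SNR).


G_lin = 10^(45/10) = 31622.776602
R^4 = 33000 * 31622.776602^2 * 0.022^2 * 1.7 / ((4*pi)^3 * 1.38e-23 * 290 * 2000000.0 * 12)
R^4 = 1.42459e20 m^4
R_max = (1.42459e20)^(1/4) = 109250.3 m = 109.3 km

109.3 km


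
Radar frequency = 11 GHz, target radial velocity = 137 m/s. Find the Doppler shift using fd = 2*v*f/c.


fd = 2 * 137 * 11000000000.0 / 3e8 = 10046.7 Hz

10046.7 Hz


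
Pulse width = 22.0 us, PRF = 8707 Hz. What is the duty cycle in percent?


DC = 22.0e-6 * 8707 * 100 = 19.16%

19.16%


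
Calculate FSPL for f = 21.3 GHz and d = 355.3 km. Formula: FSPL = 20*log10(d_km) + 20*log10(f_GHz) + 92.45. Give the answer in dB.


20*log10(355.3) = 51.01
20*log10(21.3) = 26.57
FSPL = 170.0 dB

170.0 dB


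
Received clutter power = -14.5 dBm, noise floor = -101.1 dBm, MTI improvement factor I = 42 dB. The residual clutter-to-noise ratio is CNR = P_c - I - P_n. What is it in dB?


CNR = -14.5 - 42 - (-101.1) = 44.6 dB

44.6 dB


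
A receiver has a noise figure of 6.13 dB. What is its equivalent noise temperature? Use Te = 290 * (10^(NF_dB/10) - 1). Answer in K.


NF_lin = 10^(6.13/10) = 4.102041
Te = 290 * (4.102041 - 1) = 899.6 K

899.6 K


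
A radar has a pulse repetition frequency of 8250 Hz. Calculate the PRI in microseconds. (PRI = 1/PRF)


PRI = 1/8250 = 0.0001212121 s = 121.2 us

121.2 us


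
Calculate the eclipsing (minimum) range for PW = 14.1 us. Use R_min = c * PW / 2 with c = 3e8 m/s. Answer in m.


R_min = 3e8 * 14.1e-6 / 2 = 2115.0 m

2115.0 m


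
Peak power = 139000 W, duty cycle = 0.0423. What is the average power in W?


P_avg = 139000 * 0.0423 = 5879.7 W

5879.7 W


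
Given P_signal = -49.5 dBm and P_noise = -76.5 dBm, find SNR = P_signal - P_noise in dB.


SNR = -49.5 - (-76.5) = 27.0 dB

27.0 dB


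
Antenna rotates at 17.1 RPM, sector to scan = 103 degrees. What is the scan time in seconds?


t = 103 / (17.1 * 360) * 60 = 1.0 s

1.0 s


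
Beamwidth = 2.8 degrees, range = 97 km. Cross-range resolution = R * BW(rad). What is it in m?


BW_rad = 0.048869219
CR = 97000 * 0.048869219 = 4740.3 m

4740.3 m


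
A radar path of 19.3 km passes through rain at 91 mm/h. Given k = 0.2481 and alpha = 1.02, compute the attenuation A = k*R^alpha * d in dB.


gamma = 0.2481 * 91^1.02 = 24.708648 dB/km
A = 24.708648 * 19.3 = 476.88 dB

476.88 dB


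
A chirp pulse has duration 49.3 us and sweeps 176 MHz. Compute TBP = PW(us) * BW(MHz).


TBP = 49.3 * 176 = 8676.8

8676.8


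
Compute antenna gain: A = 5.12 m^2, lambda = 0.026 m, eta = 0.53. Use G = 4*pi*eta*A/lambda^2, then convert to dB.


G_linear = 4*pi*0.53*5.12/0.026^2 = 50443.94
G_dB = 10*log10(50443.94) = 47.0 dB

47.0 dB


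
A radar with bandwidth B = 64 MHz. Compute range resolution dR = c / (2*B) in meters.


dR = 3e8 / (2 * 64000000.0) = 2.34 m

2.34 m


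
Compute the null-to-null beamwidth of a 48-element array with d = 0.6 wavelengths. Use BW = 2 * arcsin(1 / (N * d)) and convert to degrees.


1/(N*d) = 1/(48*0.6) = 0.034722
BW = 2*arcsin(0.034722) = 4.0 degrees

4.0 degrees


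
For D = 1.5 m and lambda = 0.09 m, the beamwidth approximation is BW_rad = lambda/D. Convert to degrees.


BW_rad = 0.09 / 1.5 = 0.06
BW_deg = 3.44 degrees

3.44 degrees


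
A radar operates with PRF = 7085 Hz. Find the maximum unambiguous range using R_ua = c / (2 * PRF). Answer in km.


R_ua = 3e8 / (2 * 7085) = 21171.5 m = 21.2 km

21.2 km


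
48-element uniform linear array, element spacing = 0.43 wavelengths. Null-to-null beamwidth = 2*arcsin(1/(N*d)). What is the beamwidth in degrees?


1/(N*d) = 1/(48*0.43) = 0.04845
BW = 2*arcsin(0.04845) = 5.6 degrees

5.6 degrees


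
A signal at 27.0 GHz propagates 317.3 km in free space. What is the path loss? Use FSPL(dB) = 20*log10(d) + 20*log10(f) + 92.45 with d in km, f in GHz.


20*log10(317.3) = 50.03
20*log10(27.0) = 28.63
FSPL = 171.1 dB

171.1 dB


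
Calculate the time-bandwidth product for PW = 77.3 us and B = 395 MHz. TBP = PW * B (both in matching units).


TBP = 77.3 * 395 = 30533.5

30533.5


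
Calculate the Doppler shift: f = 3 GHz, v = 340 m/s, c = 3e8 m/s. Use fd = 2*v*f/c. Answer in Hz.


fd = 2 * 340 * 3000000000.0 / 3e8 = 6800.0 Hz

6800.0 Hz


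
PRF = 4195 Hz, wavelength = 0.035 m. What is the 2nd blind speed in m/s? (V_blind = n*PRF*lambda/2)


V_blind = 2 * 4195 * 0.035 / 2 = 146.8 m/s

146.8 m/s


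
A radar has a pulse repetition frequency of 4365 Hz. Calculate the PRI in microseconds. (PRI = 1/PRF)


PRI = 1/4365 = 0.0002290951 s = 229.1 us

229.1 us


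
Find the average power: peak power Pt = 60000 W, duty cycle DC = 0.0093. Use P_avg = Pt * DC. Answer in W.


P_avg = 60000 * 0.0093 = 558.0 W

558.0 W


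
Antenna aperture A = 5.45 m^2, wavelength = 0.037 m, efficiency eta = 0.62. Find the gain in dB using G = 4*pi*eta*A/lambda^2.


G_linear = 4*pi*0.62*5.45/0.037^2 = 31016.63
G_dB = 10*log10(31016.63) = 44.9 dB

44.9 dB


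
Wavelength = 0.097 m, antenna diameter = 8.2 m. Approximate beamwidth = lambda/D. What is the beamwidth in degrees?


BW_rad = 0.097 / 8.2 = 0.011829
BW_deg = 0.68 degrees

0.68 degrees


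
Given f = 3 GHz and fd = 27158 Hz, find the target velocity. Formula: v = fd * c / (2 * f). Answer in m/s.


v = 27158 * 3e8 / (2 * 3000000000.0) = 1357.9 m/s

1357.9 m/s


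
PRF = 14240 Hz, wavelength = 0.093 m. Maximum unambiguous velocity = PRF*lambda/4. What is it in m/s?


V_ua = 14240 * 0.093 / 4 = 331.1 m/s

331.1 m/s


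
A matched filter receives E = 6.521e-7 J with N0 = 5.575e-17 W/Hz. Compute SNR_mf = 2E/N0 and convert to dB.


SNR_lin = 2 * 6.521e-7 / 5.575e-17 = 2.339e10
SNR_dB = 10*log10(2.339e10) = 103.7 dB

103.7 dB


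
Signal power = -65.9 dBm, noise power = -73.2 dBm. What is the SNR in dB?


SNR = -65.9 - (-73.2) = 7.3 dB

7.3 dB


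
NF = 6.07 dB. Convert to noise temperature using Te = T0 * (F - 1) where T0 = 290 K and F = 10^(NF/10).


NF_lin = 10^(6.07/10) = 4.045759
Te = 290 * (4.045759 - 1) = 883.3 K

883.3 K


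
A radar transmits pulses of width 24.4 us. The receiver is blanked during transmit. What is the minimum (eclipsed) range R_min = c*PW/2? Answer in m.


R_min = 3e8 * 24.4e-6 / 2 = 3660.0 m

3660.0 m


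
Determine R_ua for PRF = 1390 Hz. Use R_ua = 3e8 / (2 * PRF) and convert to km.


R_ua = 3e8 / (2 * 1390) = 107913.7 m = 107.9 km

107.9 km


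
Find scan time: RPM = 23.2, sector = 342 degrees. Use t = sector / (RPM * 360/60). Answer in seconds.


t = 342 / (23.2 * 360) * 60 = 2.46 s

2.46 s


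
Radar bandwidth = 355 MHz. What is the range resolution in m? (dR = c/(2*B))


dR = 3e8 / (2 * 355000000.0) = 0.42 m

0.42 m


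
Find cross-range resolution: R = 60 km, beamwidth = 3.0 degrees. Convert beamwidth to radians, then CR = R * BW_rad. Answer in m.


BW_rad = 0.052359878
CR = 60000 * 0.052359878 = 3141.6 m

3141.6 m


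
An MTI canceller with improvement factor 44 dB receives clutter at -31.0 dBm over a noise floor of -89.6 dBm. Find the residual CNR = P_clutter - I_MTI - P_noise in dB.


CNR = -31.0 - 44 - (-89.6) = 14.6 dB

14.6 dB


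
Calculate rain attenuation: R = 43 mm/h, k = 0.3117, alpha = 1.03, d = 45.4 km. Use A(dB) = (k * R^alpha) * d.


gamma = 0.3117 * 43^1.03 = 15.004078 dB/km
A = 15.004078 * 45.4 = 681.19 dB

681.19 dB


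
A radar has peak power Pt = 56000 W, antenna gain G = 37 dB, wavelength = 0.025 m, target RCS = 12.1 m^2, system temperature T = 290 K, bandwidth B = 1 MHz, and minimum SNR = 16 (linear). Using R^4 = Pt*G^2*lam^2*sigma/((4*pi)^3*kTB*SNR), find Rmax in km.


G_lin = 10^(37/10) = 5011.872336
R^4 = 56000 * 5011.872336^2 * 0.025^2 * 12.1 / ((4*pi)^3 * 1.38e-23 * 290 * 1000000.0 * 16)
R^4 = 8.37195e19 m^4
R_max = (8.37195e19)^(1/4) = 95654.8 m = 95.7 km

95.7 km


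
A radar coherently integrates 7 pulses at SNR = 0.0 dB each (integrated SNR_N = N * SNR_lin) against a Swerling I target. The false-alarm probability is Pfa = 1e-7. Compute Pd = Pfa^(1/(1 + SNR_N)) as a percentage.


SNR_lin = 10^(0.0/10) = 1.0
SNR_N = 7 * 1.0 = 7.0
1/(1 + SNR_N) = 1/8.0 = 0.125
Pd = (1e-7)^0.125 = 0.13335
Pd = 13.3%

13.3%


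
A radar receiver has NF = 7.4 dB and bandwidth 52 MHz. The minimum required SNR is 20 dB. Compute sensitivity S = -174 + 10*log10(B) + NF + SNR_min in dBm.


10*log10(52000000.0) = 77.16
S = -174 + 77.16 + 7.4 + 20 = -69.4 dBm

-69.4 dBm


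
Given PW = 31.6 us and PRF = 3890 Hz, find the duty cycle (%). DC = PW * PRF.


DC = 31.6e-6 * 3890 * 100 = 12.29%

12.29%


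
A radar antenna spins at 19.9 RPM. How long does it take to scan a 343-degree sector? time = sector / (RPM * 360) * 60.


t = 343 / (19.9 * 360) * 60 = 2.87 s

2.87 s


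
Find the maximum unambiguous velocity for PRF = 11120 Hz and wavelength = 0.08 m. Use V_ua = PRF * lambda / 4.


V_ua = 11120 * 0.08 / 4 = 222.4 m/s

222.4 m/s


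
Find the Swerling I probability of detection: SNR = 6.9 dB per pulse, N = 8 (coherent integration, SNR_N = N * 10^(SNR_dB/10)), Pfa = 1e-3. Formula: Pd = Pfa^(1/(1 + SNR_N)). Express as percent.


SNR_lin = 10^(6.9/10) = 4.89779
SNR_N = 8 * 4.89779 = 39.18232
1/(1 + SNR_N) = 1/40.18232 = 0.0248866
Pd = (1e-3)^0.0248866 = 0.84205
Pd = 84.2%

84.2%
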